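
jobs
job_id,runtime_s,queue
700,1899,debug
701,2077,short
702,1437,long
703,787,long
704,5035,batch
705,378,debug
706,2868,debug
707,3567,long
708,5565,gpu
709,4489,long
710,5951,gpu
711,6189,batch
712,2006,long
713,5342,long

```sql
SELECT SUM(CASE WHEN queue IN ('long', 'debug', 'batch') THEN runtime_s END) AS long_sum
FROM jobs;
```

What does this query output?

33997

job_id=700: ✓ → 1899
job_id=701: ✗
job_id=702: ✓ → 1437
job_id=703: ✓ → 787
job_id=704: ✓ → 5035
job_id=705: ✓ → 378
job_id=706: ✓ → 2868
job_id=707: ✓ → 3567
job_id=708: ✗
job_id=709: ✓ → 4489
job_id=710: ✗
job_id=711: ✓ → 6189
job_id=712: ✓ → 2006
job_id=713: ✓ → 5342
long_sum = 1899 + 1437 + 787 + 5035 + 378 + 2868 + 3567 + 4489 + 6189 + 2006 + 5342 = 33997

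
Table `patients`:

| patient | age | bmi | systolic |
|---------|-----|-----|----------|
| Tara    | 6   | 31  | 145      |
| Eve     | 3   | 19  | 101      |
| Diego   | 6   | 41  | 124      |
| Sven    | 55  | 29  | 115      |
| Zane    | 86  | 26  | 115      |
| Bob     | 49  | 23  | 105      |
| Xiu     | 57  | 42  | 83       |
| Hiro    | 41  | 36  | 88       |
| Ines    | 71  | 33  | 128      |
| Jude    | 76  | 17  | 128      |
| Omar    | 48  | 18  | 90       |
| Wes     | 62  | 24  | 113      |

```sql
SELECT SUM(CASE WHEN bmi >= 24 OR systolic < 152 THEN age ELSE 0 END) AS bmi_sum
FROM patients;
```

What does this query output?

560

patient=Tara: ✓ → 6
patient=Eve: ✓ → 3
patient=Diego: ✓ → 6
patient=Sven: ✓ → 55
patient=Zane: ✓ → 86
patient=Bob: ✓ → 49
patient=Xiu: ✓ → 57
patient=Hiro: ✓ → 41
patient=Ines: ✓ → 71
patient=Jude: ✓ → 76
patient=Omar: ✓ → 48
patient=Wes: ✓ → 62
bmi_sum = 6 + 3 + 6 + 55 + 86 + 49 + 57 + 41 + 71 + 76 + 48 + 62 = 560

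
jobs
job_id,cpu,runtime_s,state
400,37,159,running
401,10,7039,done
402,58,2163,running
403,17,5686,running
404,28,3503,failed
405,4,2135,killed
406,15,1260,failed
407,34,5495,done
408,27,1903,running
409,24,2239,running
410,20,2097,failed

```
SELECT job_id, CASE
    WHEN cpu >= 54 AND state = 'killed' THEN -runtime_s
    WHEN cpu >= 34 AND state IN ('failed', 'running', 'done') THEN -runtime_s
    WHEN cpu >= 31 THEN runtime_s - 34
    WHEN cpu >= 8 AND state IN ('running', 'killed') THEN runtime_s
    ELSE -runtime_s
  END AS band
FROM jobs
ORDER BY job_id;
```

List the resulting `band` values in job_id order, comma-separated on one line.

-159, -7039, -2163, 5686, -3503, -2135, -1260, -5495, 1903, 2239, -2097

job_id=400: cpu >= 34 AND state IN ('failed', 'running', 'done') → -159
job_id=401: ELSE → -7039
job_id=402: cpu >= 34 AND state IN ('failed', 'running', 'done') → -2163
job_id=403: cpu >= 8 AND state IN ('running', 'killed') → 5686
job_id=404: ELSE → -3503
job_id=405: ELSE → -2135
job_id=406: ELSE → -1260
job_id=407: cpu >= 34 AND state IN ('failed', 'running', 'done') → -5495
job_id=408: cpu >= 8 AND state IN ('running', 'killed') → 1903
job_id=409: cpu >= 8 AND state IN ('running', 'killed') → 2239
job_id=410: ELSE → -2097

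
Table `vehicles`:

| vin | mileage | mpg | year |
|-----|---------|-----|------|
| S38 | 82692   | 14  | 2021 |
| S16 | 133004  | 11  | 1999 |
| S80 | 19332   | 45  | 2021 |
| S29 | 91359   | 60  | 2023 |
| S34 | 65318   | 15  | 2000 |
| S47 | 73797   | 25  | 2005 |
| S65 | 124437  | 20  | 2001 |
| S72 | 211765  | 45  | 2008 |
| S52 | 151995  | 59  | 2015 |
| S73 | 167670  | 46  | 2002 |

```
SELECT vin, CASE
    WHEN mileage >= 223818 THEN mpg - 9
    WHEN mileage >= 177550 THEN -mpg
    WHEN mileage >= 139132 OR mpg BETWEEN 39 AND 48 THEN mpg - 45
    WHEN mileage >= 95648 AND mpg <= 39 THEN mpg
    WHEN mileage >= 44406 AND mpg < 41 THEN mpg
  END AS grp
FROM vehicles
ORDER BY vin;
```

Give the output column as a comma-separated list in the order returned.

11, NULL, 15, 14, 25, 14, 20, -45, 1, 0

vin=S16: mileage >= 95648 AND mpg <= 39 → 11
vin=S29: (no match → NULL) → NULL
vin=S34: mileage >= 44406 AND mpg < 41 → 15
vin=S38: mileage >= 44406 AND mpg < 41 → 14
vin=S47: mileage >= 44406 AND mpg < 41 → 25
vin=S52: mileage >= 139132 OR mpg BETWEEN 39 AND 48 → 14
vin=S65: mileage >= 95648 AND mpg <= 39 → 20
vin=S72: mileage >= 177550 → -45
vin=S73: mileage >= 139132 OR mpg BETWEEN 39 AND 48 → 1
vin=S80: mileage >= 139132 OR mpg BETWEEN 39 AND 48 → 0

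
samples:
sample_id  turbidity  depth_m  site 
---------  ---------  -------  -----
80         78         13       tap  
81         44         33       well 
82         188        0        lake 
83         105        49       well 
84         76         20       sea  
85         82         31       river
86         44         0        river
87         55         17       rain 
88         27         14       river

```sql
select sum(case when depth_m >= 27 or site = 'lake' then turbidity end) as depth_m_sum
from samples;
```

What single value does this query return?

sample_id=80: ✗
sample_id=81: ✓ → 44
sample_id=82: ✓ → 188
sample_id=83: ✓ → 105
sample_id=84: ✗
sample_id=85: ✓ → 82
sample_id=86: ✗
sample_id=87: ✗
sample_id=88: ✗
depth_m_sum = 44 + 188 + 105 + 82 = 419

419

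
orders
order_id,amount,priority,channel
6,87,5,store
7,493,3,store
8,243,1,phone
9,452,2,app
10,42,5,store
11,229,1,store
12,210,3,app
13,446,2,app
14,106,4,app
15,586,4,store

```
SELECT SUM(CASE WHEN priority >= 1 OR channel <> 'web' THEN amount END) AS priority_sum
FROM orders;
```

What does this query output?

2894

order_id=6: ✓ → 87
order_id=7: ✓ → 493
order_id=8: ✓ → 243
order_id=9: ✓ → 452
order_id=10: ✓ → 42
order_id=11: ✓ → 229
order_id=12: ✓ → 210
order_id=13: ✓ → 446
order_id=14: ✓ → 106
order_id=15: ✓ → 586
priority_sum = 87 + 493 + 243 + 452 + 42 + 229 + 210 + 446 + 106 + 586 = 2894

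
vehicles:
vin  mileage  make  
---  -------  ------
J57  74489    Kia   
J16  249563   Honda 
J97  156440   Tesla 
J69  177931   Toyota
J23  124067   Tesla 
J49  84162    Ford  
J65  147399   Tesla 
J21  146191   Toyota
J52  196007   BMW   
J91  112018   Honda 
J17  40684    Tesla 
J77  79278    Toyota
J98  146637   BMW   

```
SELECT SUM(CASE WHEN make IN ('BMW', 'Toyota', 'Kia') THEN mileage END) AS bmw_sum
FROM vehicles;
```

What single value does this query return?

vin=J57: ✓ → 74489
vin=J16: ✗
vin=J97: ✗
vin=J69: ✓ → 177931
vin=J23: ✗
vin=J49: ✗
vin=J65: ✗
vin=J21: ✓ → 146191
vin=J52: ✓ → 196007
vin=J91: ✗
vin=J17: ✗
vin=J77: ✓ → 79278
vin=J98: ✓ → 146637
bmw_sum = 74489 + 177931 + 146191 + 196007 + 79278 + 146637 = 820533

820533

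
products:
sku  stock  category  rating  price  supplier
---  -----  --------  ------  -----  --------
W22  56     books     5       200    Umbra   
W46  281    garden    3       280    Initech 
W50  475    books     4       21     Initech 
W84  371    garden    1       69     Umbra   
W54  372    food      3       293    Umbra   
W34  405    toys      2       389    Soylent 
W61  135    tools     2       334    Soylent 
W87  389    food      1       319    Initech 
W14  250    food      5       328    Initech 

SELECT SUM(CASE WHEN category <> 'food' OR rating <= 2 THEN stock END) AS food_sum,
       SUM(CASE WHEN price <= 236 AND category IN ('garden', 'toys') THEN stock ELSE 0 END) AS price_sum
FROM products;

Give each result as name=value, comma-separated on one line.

food_sum=2112, price_sum=371

[food_sum: category <> 'food' OR rating <= 2]
sku=W22: ✓ → 56
sku=W46: ✓ → 281
sku=W50: ✓ → 475
sku=W84: ✓ → 371
sku=W54: ✗
sku=W34: ✓ → 405
sku=W61: ✓ → 135
sku=W87: ✓ → 389
sku=W14: ✗
food_sum = 56 + 281 + 475 + 371 + 405 + 135 + 389 = 2112
—
[price_sum: price <= 236 AND category IN ('garden', 'toys')]
sku=W22: ✗
sku=W46: ✗
sku=W50: ✗
sku=W84: ✓ → 371
sku=W54: ✗
sku=W34: ✗
sku=W61: ✗
sku=W87: ✗
sku=W14: ✗
price_sum = 371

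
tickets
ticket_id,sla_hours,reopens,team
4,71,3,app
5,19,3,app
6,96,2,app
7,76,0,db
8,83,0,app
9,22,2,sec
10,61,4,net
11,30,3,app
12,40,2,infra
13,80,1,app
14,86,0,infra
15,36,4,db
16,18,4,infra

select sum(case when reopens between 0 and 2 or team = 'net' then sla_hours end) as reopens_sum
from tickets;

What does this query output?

ticket_id=4: ✗
ticket_id=5: ✗
ticket_id=6: ✓ → 96
ticket_id=7: ✓ → 76
ticket_id=8: ✓ → 83
ticket_id=9: ✓ → 22
ticket_id=10: ✓ → 61
ticket_id=11: ✗
ticket_id=12: ✓ → 40
ticket_id=13: ✓ → 80
ticket_id=14: ✓ → 86
ticket_id=15: ✗
ticket_id=16: ✗
reopens_sum = 96 + 76 + 83 + 22 + 61 + 40 + 80 + 86 = 544

544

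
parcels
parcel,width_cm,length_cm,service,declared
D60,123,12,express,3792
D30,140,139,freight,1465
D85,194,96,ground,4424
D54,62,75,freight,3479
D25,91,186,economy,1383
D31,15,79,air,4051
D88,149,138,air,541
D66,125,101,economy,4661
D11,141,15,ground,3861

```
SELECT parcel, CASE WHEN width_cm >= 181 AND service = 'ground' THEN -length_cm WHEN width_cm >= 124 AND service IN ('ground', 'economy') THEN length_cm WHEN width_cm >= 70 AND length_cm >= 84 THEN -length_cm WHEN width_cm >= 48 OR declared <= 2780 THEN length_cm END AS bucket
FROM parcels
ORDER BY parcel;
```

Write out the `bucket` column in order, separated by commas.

parcel=D11: width_cm >= 124 AND service IN ('ground', 'economy') → 15
parcel=D25: width_cm >= 70 AND length_cm >= 84 → -186
parcel=D30: width_cm >= 70 AND length_cm >= 84 → -139
parcel=D31: (no match → NULL) → NULL
parcel=D54: width_cm >= 48 OR declared <= 2780 → 75
parcel=D60: width_cm >= 48 OR declared <= 2780 → 12
parcel=D66: width_cm >= 124 AND service IN ('ground', 'economy') → 101
parcel=D85: width_cm >= 181 AND service = 'ground' → -96
parcel=D88: width_cm >= 70 AND length_cm >= 84 → -138

15, -186, -139, NULL, 75, 12, 101, -96, -138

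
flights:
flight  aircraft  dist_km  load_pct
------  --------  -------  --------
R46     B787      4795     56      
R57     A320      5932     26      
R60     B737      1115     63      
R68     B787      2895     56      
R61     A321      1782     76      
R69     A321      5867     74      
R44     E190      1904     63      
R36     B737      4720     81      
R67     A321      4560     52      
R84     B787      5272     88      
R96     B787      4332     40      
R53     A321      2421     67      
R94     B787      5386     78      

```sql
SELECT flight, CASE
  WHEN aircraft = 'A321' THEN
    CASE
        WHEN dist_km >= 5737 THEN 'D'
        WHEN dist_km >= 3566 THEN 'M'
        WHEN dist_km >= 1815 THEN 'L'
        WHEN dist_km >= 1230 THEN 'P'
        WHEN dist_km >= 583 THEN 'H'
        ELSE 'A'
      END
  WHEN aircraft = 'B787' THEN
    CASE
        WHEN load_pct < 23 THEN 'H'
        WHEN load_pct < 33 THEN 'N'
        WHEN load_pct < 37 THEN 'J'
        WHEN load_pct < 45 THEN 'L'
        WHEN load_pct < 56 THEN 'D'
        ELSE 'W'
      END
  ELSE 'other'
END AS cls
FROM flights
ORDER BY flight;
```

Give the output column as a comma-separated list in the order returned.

flight=R36: aircraft='B737' → outer ELSE → other
flight=R44: aircraft='E190' → outer ELSE → other
flight=R46: aircraft='B787' → inner[ELSE] → W
flight=R53: aircraft='A321' → inner[dist_km >= 1815] → L
flight=R57: aircraft='A320' → outer ELSE → other
flight=R60: aircraft='B737' → outer ELSE → other
flight=R61: aircraft='A321' → inner[dist_km >= 1230] → P
flight=R67: aircraft='A321' → inner[dist_km >= 3566] → M
flight=R68: aircraft='B787' → inner[ELSE] → W
flight=R69: aircraft='A321' → inner[dist_km >= 5737] → D
flight=R84: aircraft='B787' → inner[ELSE] → W
flight=R94: aircraft='B787' → inner[ELSE] → W
flight=R96: aircraft='B787' → inner[load_pct < 45] → L

other, other, W, L, other, other, P, M, W, D, W, W, L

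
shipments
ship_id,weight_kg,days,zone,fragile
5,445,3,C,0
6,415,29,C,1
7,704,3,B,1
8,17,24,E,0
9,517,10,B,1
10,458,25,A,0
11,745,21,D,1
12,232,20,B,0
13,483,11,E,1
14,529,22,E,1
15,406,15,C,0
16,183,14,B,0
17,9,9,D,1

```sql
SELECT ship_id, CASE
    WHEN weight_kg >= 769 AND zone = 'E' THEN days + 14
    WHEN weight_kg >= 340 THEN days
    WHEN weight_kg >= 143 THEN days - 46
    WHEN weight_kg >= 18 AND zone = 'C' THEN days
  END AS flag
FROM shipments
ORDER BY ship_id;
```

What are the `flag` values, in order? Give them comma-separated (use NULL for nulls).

ship_id=5: weight_kg >= 340 → 3
ship_id=6: weight_kg >= 340 → 29
ship_id=7: weight_kg >= 340 → 3
ship_id=8: (no match → NULL) → NULL
ship_id=9: weight_kg >= 340 → 10
ship_id=10: weight_kg >= 340 → 25
ship_id=11: weight_kg >= 340 → 21
ship_id=12: weight_kg >= 143 → -26
ship_id=13: weight_kg >= 340 → 11
ship_id=14: weight_kg >= 340 → 22
ship_id=15: weight_kg >= 340 → 15
ship_id=16: weight_kg >= 143 → -32
ship_id=17: (no match → NULL) → NULL

3, 29, 3, NULL, 10, 25, 21, -26, 11, 22, 15, -32, NULL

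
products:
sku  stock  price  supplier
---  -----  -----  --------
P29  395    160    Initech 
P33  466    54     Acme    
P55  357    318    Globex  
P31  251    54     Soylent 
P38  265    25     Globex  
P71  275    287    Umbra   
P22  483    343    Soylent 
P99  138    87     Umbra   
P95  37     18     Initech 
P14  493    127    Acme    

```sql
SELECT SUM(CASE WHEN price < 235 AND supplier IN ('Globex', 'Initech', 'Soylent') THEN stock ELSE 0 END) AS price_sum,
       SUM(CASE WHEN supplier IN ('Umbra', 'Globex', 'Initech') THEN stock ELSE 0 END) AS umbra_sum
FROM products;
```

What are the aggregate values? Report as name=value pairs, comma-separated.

[price_sum: price < 235 AND supplier IN ('Globex', 'Initech', 'Soylent')]
sku=P29: ✓ → 395
sku=P33: ✗
sku=P55: ✗
sku=P31: ✓ → 251
sku=P38: ✓ → 265
sku=P71: ✗
sku=P22: ✗
sku=P99: ✗
sku=P95: ✓ → 37
sku=P14: ✗
price_sum = 395 + 251 + 265 + 37 = 948
—
[umbra_sum: supplier IN ('Umbra', 'Globex', 'Initech')]
sku=P29: ✓ → 395
sku=P33: ✗
sku=P55: ✓ → 357
sku=P31: ✗
sku=P38: ✓ → 265
sku=P71: ✓ → 275
sku=P22: ✗
sku=P99: ✓ → 138
sku=P95: ✓ → 37
sku=P14: ✗
umbra_sum = 395 + 357 + 265 + 275 + 138 + 37 = 1467

price_sum=948, umbra_sum=1467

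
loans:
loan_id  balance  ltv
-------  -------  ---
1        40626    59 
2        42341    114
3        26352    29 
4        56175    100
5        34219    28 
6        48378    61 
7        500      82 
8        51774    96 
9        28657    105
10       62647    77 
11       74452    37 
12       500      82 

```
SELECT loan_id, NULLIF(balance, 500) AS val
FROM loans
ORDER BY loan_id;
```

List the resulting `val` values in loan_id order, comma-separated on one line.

loan_id=1: balance=40626 vs 500: differ → 40626
loan_id=2: balance=42341 vs 500: differ → 42341
loan_id=3: balance=26352 vs 500: differ → 26352
loan_id=4: balance=56175 vs 500: differ → 56175
loan_id=5: balance=34219 vs 500: differ → 34219
loan_id=6: balance=48378 vs 500: differ → 48378
loan_id=7: balance=500 vs 500: equal → NULL
loan_id=8: balance=51774 vs 500: differ → 51774
loan_id=9: balance=28657 vs 500: differ → 28657
loan_id=10: balance=62647 vs 500: differ → 62647
loan_id=11: balance=74452 vs 500: differ → 74452
loan_id=12: balance=500 vs 500: equal → NULL

40626, 42341, 26352, 56175, 34219, 48378, NULL, 51774, 28657, 62647, 74452, NULL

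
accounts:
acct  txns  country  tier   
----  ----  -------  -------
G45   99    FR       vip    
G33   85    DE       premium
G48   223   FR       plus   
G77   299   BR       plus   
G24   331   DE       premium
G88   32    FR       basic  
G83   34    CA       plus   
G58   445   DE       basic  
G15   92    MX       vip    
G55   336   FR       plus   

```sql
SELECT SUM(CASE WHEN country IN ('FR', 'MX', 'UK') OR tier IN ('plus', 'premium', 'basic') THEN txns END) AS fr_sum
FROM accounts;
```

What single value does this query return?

acct=G45: ✓ → 99
acct=G33: ✓ → 85
acct=G48: ✓ → 223
acct=G77: ✓ → 299
acct=G24: ✓ → 331
acct=G88: ✓ → 32
acct=G83: ✓ → 34
acct=G58: ✓ → 445
acct=G15: ✓ → 92
acct=G55: ✓ → 336
fr_sum = 99 + 85 + 223 + 299 + 331 + 32 + 34 + 445 + 92 + 336 = 1976

1976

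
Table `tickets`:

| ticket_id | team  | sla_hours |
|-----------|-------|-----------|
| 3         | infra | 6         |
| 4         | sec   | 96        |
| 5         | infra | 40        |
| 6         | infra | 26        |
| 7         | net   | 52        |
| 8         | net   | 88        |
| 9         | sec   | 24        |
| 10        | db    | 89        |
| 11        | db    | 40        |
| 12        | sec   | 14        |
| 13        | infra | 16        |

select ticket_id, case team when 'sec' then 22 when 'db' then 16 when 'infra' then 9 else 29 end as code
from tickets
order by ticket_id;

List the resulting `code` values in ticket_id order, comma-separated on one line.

9, 22, 9, 9, 29, 29, 22, 16, 16, 22, 9

ticket_id=3: team='infra' → 9
ticket_id=4: team='sec' → 22
ticket_id=5: team='infra' → 9
ticket_id=6: team='infra' → 9
ticket_id=7: ELSE → 29
ticket_id=8: ELSE → 29
ticket_id=9: team='sec' → 22
ticket_id=10: team='db' → 16
ticket_id=11: team='db' → 16
ticket_id=12: team='sec' → 22
ticket_id=13: team='infra' → 9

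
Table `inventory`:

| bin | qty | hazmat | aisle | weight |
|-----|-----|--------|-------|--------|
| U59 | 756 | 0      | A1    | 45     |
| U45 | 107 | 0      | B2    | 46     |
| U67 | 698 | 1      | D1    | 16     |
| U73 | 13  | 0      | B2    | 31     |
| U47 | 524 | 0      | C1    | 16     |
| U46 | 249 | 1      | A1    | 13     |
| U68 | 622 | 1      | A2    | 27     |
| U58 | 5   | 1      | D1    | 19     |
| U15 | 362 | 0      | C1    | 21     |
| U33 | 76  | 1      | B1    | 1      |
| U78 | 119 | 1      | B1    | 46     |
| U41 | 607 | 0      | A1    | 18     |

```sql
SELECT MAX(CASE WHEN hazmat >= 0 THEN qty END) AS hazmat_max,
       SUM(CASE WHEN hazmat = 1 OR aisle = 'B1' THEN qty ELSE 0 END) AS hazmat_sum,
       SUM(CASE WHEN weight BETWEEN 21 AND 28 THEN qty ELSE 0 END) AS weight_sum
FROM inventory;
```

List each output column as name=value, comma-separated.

[hazmat_max: hazmat >= 0]
bin=U59: ✓ → 756
bin=U45: ✓ → 107
bin=U67: ✓ → 698
bin=U73: ✓ → 13
bin=U47: ✓ → 524
bin=U46: ✓ → 249
bin=U68: ✓ → 622
bin=U58: ✓ → 5
bin=U15: ✓ → 362
bin=U33: ✓ → 76
bin=U78: ✓ → 119
bin=U41: ✓ → 607
hazmat_max = MAX(756, 107, 698, 13, 524, 249, 622, 5, 362, 76, 119, 607) = 756
—
[hazmat_sum: hazmat = 1 OR aisle = 'B1']
bin=U59: ✗
bin=U45: ✗
bin=U67: ✓ → 698
bin=U73: ✗
bin=U47: ✗
bin=U46: ✓ → 249
bin=U68: ✓ → 622
bin=U58: ✓ → 5
bin=U15: ✗
bin=U33: ✓ → 76
bin=U78: ✓ → 119
bin=U41: ✗
hazmat_sum = 698 + 249 + 622 + 5 + 76 + 119 = 1769
—
[weight_sum: weight BETWEEN 21 AND 28]
bin=U59: ✗
bin=U45: ✗
bin=U67: ✗
bin=U73: ✗
bin=U47: ✗
bin=U46: ✗
bin=U68: ✓ → 622
bin=U58: ✗
bin=U15: ✓ → 362
bin=U33: ✗
bin=U78: ✗
bin=U41: ✗
weight_sum = 622 + 362 = 984

hazmat_max=756, hazmat_sum=1769, weight_sum=984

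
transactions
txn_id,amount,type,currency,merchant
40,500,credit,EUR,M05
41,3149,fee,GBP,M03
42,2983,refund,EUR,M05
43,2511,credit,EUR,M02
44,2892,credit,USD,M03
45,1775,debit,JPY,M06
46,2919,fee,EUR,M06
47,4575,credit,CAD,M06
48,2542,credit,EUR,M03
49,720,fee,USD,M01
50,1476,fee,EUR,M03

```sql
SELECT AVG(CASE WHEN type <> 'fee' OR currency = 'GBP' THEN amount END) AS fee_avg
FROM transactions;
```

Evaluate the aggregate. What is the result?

2615.875

txn_id=40: ✓ → 500
txn_id=41: ✓ → 3149
txn_id=42: ✓ → 2983
txn_id=43: ✓ → 2511
txn_id=44: ✓ → 2892
txn_id=45: ✓ → 1775
txn_id=46: ✗
txn_id=47: ✓ → 4575
txn_id=48: ✓ → 2542
txn_id=49: ✗
txn_id=50: ✗
fee_avg = (500 + 3149 + 2983 + 2511 + 2892 + 1775 + 4575 + 2542) / 8 = 2615.875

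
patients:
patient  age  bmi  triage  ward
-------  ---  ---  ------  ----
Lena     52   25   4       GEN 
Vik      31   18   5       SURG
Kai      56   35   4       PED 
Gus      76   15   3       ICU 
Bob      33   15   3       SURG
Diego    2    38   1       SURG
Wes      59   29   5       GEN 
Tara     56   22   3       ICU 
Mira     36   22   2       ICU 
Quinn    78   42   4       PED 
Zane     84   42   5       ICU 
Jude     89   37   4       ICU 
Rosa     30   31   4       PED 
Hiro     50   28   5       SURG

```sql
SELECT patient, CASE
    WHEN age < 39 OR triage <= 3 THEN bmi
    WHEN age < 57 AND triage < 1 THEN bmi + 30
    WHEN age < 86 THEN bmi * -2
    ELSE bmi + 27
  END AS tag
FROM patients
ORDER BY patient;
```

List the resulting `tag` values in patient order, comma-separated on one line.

15, 38, 15, -56, 64, -70, -50, 22, -84, 31, 22, 18, -58, -84

patient=Bob: age < 39 OR triage <= 3 → 15
patient=Diego: age < 39 OR triage <= 3 → 38
patient=Gus: age < 39 OR triage <= 3 → 15
patient=Hiro: age < 86 → -56
patient=Jude: ELSE → 64
patient=Kai: age < 86 → -70
patient=Lena: age < 86 → -50
patient=Mira: age < 39 OR triage <= 3 → 22
patient=Quinn: age < 86 → -84
patient=Rosa: age < 39 OR triage <= 3 → 31
patient=Tara: age < 39 OR triage <= 3 → 22
patient=Vik: age < 39 OR triage <= 3 → 18
patient=Wes: age < 86 → -58
patient=Zane: age < 86 → -84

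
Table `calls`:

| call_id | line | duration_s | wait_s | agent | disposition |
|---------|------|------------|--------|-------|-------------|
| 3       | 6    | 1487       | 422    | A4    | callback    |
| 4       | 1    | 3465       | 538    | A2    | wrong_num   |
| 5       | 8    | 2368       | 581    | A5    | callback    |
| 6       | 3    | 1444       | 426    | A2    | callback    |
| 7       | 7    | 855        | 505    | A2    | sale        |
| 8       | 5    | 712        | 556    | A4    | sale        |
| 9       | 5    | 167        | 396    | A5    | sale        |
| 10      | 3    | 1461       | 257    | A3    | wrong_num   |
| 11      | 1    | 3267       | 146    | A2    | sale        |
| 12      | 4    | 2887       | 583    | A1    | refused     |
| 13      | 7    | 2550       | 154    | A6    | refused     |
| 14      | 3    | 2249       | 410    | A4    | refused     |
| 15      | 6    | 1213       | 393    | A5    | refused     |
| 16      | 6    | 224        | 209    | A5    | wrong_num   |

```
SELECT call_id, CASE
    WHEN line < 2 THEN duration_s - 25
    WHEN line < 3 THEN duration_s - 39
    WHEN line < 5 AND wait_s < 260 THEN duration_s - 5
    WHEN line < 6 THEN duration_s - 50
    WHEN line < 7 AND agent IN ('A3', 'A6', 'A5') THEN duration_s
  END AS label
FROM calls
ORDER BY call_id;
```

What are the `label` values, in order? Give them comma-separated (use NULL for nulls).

NULL, 3440, NULL, 1394, NULL, 662, 117, 1456, 3242, 2837, NULL, 2199, 1213, 224

call_id=3: (no match → NULL) → NULL
call_id=4: line < 2 → 3440
call_id=5: (no match → NULL) → NULL
call_id=6: line < 6 → 1394
call_id=7: (no match → NULL) → NULL
call_id=8: line < 6 → 662
call_id=9: line < 6 → 117
call_id=10: line < 5 AND wait_s < 260 → 1456
call_id=11: line < 2 → 3242
call_id=12: line < 6 → 2837
call_id=13: (no match → NULL) → NULL
call_id=14: line < 6 → 2199
call_id=15: line < 7 AND agent IN ('A3', 'A6', 'A5') → 1213
call_id=16: line < 7 AND agent IN ('A3', 'A6', 'A5') → 224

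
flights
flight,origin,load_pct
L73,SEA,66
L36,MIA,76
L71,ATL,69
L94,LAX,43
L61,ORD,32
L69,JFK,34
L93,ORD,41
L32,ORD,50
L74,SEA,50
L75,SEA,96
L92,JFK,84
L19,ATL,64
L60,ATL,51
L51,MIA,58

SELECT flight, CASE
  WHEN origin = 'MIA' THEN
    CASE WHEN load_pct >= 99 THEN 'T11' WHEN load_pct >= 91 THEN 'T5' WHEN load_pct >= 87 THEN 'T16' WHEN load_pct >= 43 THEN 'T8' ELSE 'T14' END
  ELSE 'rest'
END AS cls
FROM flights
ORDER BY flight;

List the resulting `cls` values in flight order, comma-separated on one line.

flight=L19: origin='ATL' → outer ELSE → rest
flight=L32: origin='ORD' → outer ELSE → rest
flight=L36: origin='MIA' → inner[load_pct >= 43] → T8
flight=L51: origin='MIA' → inner[load_pct >= 43] → T8
flight=L60: origin='ATL' → outer ELSE → rest
flight=L61: origin='ORD' → outer ELSE → rest
flight=L69: origin='JFK' → outer ELSE → rest
flight=L71: origin='ATL' → outer ELSE → rest
flight=L73: origin='SEA' → outer ELSE → rest
flight=L74: origin='SEA' → outer ELSE → rest
flight=L75: origin='SEA' → outer ELSE → rest
flight=L92: origin='JFK' → outer ELSE → rest
flight=L93: origin='ORD' → outer ELSE → rest
flight=L94: origin='LAX' → outer ELSE → rest

rest, rest, T8, T8, rest, rest, rest, rest, rest, rest, rest, rest, rest, rest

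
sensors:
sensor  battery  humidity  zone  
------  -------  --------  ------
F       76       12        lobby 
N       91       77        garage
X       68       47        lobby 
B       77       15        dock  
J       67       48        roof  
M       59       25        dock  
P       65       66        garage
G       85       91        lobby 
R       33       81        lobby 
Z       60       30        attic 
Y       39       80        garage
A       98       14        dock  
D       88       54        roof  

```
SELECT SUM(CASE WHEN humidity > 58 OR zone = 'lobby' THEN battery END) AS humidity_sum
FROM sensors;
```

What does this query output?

sensor=F: ✓ → 76
sensor=N: ✓ → 91
sensor=X: ✓ → 68
sensor=B: ✗
sensor=J: ✗
sensor=M: ✗
sensor=P: ✓ → 65
sensor=G: ✓ → 85
sensor=R: ✓ → 33
sensor=Z: ✗
sensor=Y: ✓ → 39
sensor=A: ✗
sensor=D: ✗
humidity_sum = 76 + 91 + 68 + 65 + 85 + 33 + 39 = 457

457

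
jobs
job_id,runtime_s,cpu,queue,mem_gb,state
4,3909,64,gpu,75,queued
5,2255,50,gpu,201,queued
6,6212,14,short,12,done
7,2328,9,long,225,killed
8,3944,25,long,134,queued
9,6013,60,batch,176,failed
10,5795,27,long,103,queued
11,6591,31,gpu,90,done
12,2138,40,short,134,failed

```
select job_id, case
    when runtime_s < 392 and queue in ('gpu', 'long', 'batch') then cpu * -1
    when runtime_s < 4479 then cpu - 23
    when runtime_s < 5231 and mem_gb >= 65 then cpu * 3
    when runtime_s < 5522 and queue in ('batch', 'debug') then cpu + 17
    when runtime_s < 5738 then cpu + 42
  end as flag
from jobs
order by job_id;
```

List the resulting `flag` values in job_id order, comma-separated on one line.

41, 27, NULL, -14, 2, NULL, NULL, NULL, 17

job_id=4: runtime_s < 4479 → 41
job_id=5: runtime_s < 4479 → 27
job_id=6: (no match → NULL) → NULL
job_id=7: runtime_s < 4479 → -14
job_id=8: runtime_s < 4479 → 2
job_id=9: (no match → NULL) → NULL
job_id=10: (no match → NULL) → NULL
job_id=11: (no match → NULL) → NULL
job_id=12: runtime_s < 4479 → 17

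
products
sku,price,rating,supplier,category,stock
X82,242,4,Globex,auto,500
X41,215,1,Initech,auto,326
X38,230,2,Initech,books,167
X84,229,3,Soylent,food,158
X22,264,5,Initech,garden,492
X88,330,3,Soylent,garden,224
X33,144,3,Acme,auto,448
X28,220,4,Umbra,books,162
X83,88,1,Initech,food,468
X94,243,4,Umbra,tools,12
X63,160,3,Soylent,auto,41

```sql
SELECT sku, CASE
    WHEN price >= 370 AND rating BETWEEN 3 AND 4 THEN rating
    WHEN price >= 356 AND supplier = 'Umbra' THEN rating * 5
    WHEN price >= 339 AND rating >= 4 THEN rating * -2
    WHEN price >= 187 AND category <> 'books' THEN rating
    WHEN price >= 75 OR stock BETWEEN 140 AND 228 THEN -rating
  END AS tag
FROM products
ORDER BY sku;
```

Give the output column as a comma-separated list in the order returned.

5, -4, -3, -2, 1, -3, 4, -1, 3, 3, 4

sku=X22: price >= 187 AND category <> 'books' → 5
sku=X28: price >= 75 OR stock BETWEEN 140 AND 228 → -4
sku=X33: price >= 75 OR stock BETWEEN 140 AND 228 → -3
sku=X38: price >= 75 OR stock BETWEEN 140 AND 228 → -2
sku=X41: price >= 187 AND category <> 'books' → 1
sku=X63: price >= 75 OR stock BETWEEN 140 AND 228 → -3
sku=X82: price >= 187 AND category <> 'books' → 4
sku=X83: price >= 75 OR stock BETWEEN 140 AND 228 → -1
sku=X84: price >= 187 AND category <> 'books' → 3
sku=X88: price >= 187 AND category <> 'books' → 3
sku=X94: price >= 187 AND category <> 'books' → 4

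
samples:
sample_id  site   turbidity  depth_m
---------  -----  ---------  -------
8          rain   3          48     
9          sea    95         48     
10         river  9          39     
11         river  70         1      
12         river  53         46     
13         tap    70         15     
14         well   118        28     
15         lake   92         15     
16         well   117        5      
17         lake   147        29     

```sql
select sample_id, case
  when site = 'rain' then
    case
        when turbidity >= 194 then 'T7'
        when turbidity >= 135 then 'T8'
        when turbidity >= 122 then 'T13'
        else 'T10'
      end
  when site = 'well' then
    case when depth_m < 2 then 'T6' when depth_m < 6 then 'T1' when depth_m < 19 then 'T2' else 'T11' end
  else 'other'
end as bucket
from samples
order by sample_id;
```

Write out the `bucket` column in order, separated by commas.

T10, other, other, other, other, other, T11, other, T1, other

sample_id=8: site='rain' → inner[ELSE] → T10
sample_id=9: site='sea' → outer ELSE → other
sample_id=10: site='river' → outer ELSE → other
sample_id=11: site='river' → outer ELSE → other
sample_id=12: site='river' → outer ELSE → other
sample_id=13: site='tap' → outer ELSE → other
sample_id=14: site='well' → inner[ELSE] → T11
sample_id=15: site='lake' → outer ELSE → other
sample_id=16: site='well' → inner[depth_m < 6] → T1
sample_id=17: site='lake' → outer ELSE → other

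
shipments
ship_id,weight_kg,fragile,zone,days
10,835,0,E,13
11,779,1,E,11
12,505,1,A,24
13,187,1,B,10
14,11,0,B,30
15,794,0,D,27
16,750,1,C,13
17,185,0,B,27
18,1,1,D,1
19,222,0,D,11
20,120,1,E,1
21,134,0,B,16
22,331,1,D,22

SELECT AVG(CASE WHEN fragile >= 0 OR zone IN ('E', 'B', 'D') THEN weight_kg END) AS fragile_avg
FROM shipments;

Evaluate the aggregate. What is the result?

373.3846153846

ship_id=10: ✓ → 835
ship_id=11: ✓ → 779
ship_id=12: ✓ → 505
ship_id=13: ✓ → 187
ship_id=14: ✓ → 11
ship_id=15: ✓ → 794
ship_id=16: ✓ → 750
ship_id=17: ✓ → 185
ship_id=18: ✓ → 1
ship_id=19: ✓ → 222
ship_id=20: ✓ → 120
ship_id=21: ✓ → 134
ship_id=22: ✓ → 331
fragile_avg = (835 + 779 + 505 + 187 + 11 + 794 + 750 + 185 + 1 + 222 + 120 + 134 + 331) / 13 = 373.3846153846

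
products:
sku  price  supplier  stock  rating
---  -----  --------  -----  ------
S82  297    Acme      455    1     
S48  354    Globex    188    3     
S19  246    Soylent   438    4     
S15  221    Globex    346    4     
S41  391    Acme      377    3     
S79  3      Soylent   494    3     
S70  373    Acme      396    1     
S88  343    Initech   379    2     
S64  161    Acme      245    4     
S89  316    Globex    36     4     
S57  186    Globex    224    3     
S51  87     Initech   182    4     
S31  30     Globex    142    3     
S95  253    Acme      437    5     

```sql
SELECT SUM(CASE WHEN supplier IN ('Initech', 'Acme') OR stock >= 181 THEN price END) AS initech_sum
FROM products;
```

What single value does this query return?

sku=S82: ✓ → 297
sku=S48: ✓ → 354
sku=S19: ✓ → 246
sku=S15: ✓ → 221
sku=S41: ✓ → 391
sku=S79: ✓ → 3
sku=S70: ✓ → 373
sku=S88: ✓ → 343
sku=S64: ✓ → 161
sku=S89: ✗
sku=S57: ✓ → 186
sku=S51: ✓ → 87
sku=S31: ✗
sku=S95: ✓ → 253
initech_sum = 297 + 354 + 246 + 221 + 391 + 3 + 373 + 343 + 161 + 186 + 87 + 253 = 2915

2915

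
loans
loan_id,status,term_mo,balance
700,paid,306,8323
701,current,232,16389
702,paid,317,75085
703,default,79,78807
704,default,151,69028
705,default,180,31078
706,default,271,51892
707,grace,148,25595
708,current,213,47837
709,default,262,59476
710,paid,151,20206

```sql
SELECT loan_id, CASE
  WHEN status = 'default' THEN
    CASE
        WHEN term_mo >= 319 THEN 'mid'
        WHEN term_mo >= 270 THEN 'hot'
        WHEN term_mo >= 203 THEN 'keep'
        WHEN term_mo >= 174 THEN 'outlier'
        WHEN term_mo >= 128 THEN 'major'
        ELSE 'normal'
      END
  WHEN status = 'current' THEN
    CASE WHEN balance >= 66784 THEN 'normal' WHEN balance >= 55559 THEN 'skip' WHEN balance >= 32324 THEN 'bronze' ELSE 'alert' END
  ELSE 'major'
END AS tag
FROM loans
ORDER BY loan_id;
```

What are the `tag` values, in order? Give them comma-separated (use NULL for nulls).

major, alert, major, normal, major, outlier, hot, major, bronze, keep, major

loan_id=700: status='paid' → outer ELSE → major
loan_id=701: status='current' → inner[ELSE] → alert
loan_id=702: status='paid' → outer ELSE → major
loan_id=703: status='default' → inner[ELSE] → normal
loan_id=704: status='default' → inner[term_mo >= 128] → major
loan_id=705: status='default' → inner[term_mo >= 174] → outlier
loan_id=706: status='default' → inner[term_mo >= 270] → hot
loan_id=707: status='grace' → outer ELSE → major
loan_id=708: status='current' → inner[balance >= 32324] → bronze
loan_id=709: status='default' → inner[term_mo >= 203] → keep
loan_id=710: status='paid' → outer ELSE → major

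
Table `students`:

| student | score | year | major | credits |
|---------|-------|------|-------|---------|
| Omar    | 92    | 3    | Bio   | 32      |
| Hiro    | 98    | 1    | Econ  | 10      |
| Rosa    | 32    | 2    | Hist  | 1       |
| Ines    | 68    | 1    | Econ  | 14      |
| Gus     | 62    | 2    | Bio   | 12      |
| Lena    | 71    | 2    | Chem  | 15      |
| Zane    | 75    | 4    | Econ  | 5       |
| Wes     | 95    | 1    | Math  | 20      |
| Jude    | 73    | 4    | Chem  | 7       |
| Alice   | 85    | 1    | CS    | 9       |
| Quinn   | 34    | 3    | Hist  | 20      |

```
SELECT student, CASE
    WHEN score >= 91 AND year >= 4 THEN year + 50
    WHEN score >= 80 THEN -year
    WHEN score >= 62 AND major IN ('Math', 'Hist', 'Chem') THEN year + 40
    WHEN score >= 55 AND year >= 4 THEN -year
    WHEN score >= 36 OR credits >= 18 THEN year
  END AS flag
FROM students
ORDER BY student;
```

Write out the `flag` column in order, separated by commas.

student=Alice: score >= 80 → -1
student=Gus: score >= 36 OR credits >= 18 → 2
student=Hiro: score >= 80 → -1
student=Ines: score >= 36 OR credits >= 18 → 1
student=Jude: score >= 62 AND major IN ('Math', 'Hist', 'Chem') → 44
student=Lena: score >= 62 AND major IN ('Math', 'Hist', 'Chem') → 42
student=Omar: score >= 80 → -3
student=Quinn: score >= 36 OR credits >= 18 → 3
student=Rosa: (no match → NULL) → NULL
student=Wes: score >= 80 → -1
student=Zane: score >= 55 AND year >= 4 → -4

-1, 2, -1, 1, 44, 42, -3, 3, NULL, -1, -4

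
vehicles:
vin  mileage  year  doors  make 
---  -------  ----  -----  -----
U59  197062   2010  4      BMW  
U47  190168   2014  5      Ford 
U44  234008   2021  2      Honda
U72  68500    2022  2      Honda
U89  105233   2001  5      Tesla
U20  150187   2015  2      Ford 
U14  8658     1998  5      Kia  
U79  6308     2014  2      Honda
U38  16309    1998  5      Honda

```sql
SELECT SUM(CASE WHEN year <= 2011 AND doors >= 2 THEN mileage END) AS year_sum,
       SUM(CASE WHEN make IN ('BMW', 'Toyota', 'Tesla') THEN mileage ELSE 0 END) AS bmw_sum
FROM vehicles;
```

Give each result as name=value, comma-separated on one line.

year_sum=327262, bmw_sum=302295

[year_sum: year <= 2011 AND doors >= 2]
vin=U59: ✓ → 197062
vin=U47: ✗
vin=U44: ✗
vin=U72: ✗
vin=U89: ✓ → 105233
vin=U20: ✗
vin=U14: ✓ → 8658
vin=U79: ✗
vin=U38: ✓ → 16309
year_sum = 197062 + 105233 + 8658 + 16309 = 327262
—
[bmw_sum: make IN ('BMW', 'Toyota', 'Tesla')]
vin=U59: ✓ → 197062
vin=U47: ✗
vin=U44: ✗
vin=U72: ✗
vin=U89: ✓ → 105233
vin=U20: ✗
vin=U14: ✗
vin=U79: ✗
vin=U38: ✗
bmw_sum = 197062 + 105233 = 302295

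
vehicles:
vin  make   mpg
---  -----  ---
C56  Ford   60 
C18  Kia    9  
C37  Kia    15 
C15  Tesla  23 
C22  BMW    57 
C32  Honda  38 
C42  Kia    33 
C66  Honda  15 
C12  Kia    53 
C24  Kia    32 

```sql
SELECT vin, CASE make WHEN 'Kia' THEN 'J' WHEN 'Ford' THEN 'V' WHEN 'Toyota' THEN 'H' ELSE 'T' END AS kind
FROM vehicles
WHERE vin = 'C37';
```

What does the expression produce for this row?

J

vin = C37: make=Kia, mpg=15.
make='Kia' → true → J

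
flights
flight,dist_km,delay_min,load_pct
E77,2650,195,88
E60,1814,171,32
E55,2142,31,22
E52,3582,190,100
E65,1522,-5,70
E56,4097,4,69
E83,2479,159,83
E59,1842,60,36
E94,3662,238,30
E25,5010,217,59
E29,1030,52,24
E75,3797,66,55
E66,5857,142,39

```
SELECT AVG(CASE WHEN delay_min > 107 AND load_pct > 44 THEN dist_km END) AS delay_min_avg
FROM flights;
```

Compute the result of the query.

flight=E77: ✓ → 2650
flight=E60: ✗
flight=E55: ✗
flight=E52: ✓ → 3582
flight=E65: ✗
flight=E56: ✗
flight=E83: ✓ → 2479
flight=E59: ✗
flight=E94: ✗
flight=E25: ✓ → 5010
flight=E29: ✗
flight=E75: ✗
flight=E66: ✗
delay_min_avg = (2650 + 3582 + 2479 + 5010) / 4 = 3430.25

3430.25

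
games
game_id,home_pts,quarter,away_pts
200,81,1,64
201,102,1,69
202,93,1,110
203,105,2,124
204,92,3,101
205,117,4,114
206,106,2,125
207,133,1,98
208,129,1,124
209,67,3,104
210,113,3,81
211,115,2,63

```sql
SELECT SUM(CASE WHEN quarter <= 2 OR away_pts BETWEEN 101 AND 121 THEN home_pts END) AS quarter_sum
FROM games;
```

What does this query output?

game_id=200: ✓ → 81
game_id=201: ✓ → 102
game_id=202: ✓ → 93
game_id=203: ✓ → 105
game_id=204: ✓ → 92
game_id=205: ✓ → 117
game_id=206: ✓ → 106
game_id=207: ✓ → 133
game_id=208: ✓ → 129
game_id=209: ✓ → 67
game_id=210: ✗
game_id=211: ✓ → 115
quarter_sum = 81 + 102 + 93 + 105 + 92 + 117 + 106 + 133 + 129 + 67 + 115 = 1140

1140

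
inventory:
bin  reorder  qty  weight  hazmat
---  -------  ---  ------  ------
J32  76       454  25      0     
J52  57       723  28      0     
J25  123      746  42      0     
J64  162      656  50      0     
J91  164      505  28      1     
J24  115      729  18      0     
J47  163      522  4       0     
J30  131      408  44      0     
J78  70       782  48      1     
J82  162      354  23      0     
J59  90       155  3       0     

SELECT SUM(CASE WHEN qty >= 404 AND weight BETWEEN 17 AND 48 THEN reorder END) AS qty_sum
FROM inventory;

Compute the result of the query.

bin=J32: ✓ → 76
bin=J52: ✓ → 57
bin=J25: ✓ → 123
bin=J64: ✗
bin=J91: ✓ → 164
bin=J24: ✓ → 115
bin=J47: ✗
bin=J30: ✓ → 131
bin=J78: ✓ → 70
bin=J82: ✗
bin=J59: ✗
qty_sum = 76 + 57 + 123 + 164 + 115 + 131 + 70 = 736

736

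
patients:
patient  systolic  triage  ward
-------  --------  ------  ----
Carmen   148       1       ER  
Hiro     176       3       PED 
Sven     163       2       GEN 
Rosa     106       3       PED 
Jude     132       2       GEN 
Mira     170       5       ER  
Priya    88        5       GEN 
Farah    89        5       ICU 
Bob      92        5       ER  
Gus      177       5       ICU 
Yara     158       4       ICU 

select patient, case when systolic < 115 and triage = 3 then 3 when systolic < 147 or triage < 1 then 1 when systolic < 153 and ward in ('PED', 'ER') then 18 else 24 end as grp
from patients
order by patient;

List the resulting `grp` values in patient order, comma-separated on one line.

patient=Bob: systolic < 147 or triage < 1 → 1
patient=Carmen: systolic < 153 and ward in ('PED', 'ER') → 18
patient=Farah: systolic < 147 or triage < 1 → 1
patient=Gus: ELSE → 24
patient=Hiro: ELSE → 24
patient=Jude: systolic < 147 or triage < 1 → 1
patient=Mira: ELSE → 24
patient=Priya: systolic < 147 or triage < 1 → 1
patient=Rosa: systolic < 115 and triage = 3 → 3
patient=Sven: ELSE → 24
patient=Yara: ELSE → 24

1, 18, 1, 24, 24, 1, 24, 1, 3, 24, 24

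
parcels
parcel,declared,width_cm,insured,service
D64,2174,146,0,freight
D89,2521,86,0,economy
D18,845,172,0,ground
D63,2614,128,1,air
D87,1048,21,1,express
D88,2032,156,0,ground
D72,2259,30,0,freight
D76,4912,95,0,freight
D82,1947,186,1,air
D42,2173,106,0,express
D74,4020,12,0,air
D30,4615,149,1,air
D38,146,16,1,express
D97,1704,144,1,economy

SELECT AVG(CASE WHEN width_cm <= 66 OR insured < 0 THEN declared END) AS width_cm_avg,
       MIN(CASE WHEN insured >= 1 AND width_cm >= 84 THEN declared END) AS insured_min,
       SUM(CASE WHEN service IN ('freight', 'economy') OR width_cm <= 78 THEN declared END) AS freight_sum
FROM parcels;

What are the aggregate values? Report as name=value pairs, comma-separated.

width_cm_avg=1868.25, insured_min=1704, freight_sum=18784

[width_cm_avg: width_cm <= 66 OR insured < 0]
parcel=D64: ✗
parcel=D89: ✗
parcel=D18: ✗
parcel=D63: ✗
parcel=D87: ✓ → 1048
parcel=D88: ✗
parcel=D72: ✓ → 2259
parcel=D76: ✗
parcel=D82: ✗
parcel=D42: ✗
parcel=D74: ✓ → 4020
parcel=D30: ✗
parcel=D38: ✓ → 146
parcel=D97: ✗
width_cm_avg = (1048 + 2259 + 4020 + 146) / 4 = 1868.25
—
[insured_min: insured >= 1 AND width_cm >= 84]
parcel=D64: ✗
parcel=D89: ✗
parcel=D18: ✗
parcel=D63: ✓ → 2614
parcel=D87: ✗
parcel=D88: ✗
parcel=D72: ✗
parcel=D76: ✗
parcel=D82: ✓ → 1947
parcel=D42: ✗
parcel=D74: ✗
parcel=D30: ✓ → 4615
parcel=D38: ✗
parcel=D97: ✓ → 1704
insured_min = MIN(2614, 1947, 4615, 1704) = 1704
—
[freight_sum: service IN ('freight', 'economy') OR width_cm <= 78]
parcel=D64: ✓ → 2174
parcel=D89: ✓ → 2521
parcel=D18: ✗
parcel=D63: ✗
parcel=D87: ✓ → 1048
parcel=D88: ✗
parcel=D72: ✓ → 2259
parcel=D76: ✓ → 4912
parcel=D82: ✗
parcel=D42: ✗
parcel=D74: ✓ → 4020
parcel=D30: ✗
parcel=D38: ✓ → 146
parcel=D97: ✓ → 1704
freight_sum = 2174 + 2521 + 1048 + 2259 + 4912 + 4020 + 146 + 1704 = 18784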